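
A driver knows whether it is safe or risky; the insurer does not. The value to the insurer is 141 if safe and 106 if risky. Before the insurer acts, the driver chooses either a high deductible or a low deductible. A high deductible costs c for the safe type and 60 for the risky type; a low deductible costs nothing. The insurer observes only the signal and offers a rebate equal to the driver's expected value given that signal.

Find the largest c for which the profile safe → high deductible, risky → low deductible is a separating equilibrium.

Under separation: high deductible → safe (pays 141); low deductible → risky (pays 106).
Risky: 106 − 0 = 106 ≥ 141 − 60 = 81. Holds regardless of c. ✓
Safe: 141 − c ≥ 106 − 0, so c ≤ 141 − 106 = 35.

35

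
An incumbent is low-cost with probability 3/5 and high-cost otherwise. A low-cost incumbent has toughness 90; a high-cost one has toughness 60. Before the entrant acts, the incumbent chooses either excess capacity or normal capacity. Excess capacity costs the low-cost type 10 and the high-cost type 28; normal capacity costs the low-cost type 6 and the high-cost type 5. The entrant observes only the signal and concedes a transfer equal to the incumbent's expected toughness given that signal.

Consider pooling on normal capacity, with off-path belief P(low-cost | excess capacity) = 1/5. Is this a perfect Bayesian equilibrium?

Yes

On the equilibrium path (normal capacity) the entrant holds the prior 3/5 and pays 3/5·90 + 2/5·60 = 78. Off-path (excess capacity) belief 1/5 gives 1/5·90 + 4/5·60 = 66.
Low-cost: normal capacity gives 78 − 6 = 72; excess capacity gives 66 − 10 = 56. Stays. ✓
High-cost: normal capacity gives 78 − 5 = 73; excess capacity gives 66 − 28 = 38. Stays. ✓
Beliefs are Bayes-consistent on-path and both types best-respond.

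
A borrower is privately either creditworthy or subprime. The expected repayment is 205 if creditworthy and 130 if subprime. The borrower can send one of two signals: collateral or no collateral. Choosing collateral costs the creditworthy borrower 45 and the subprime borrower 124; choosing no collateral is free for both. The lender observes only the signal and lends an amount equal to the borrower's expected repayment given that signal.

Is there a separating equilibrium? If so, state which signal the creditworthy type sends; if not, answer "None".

collateral

Try creditworthy → collateral, subprime → no collateral:
  Under separation the lender infers type exactly: collateral → creditworthy (pays 205), no collateral → subprime (pays 130).
  Creditworthy: collateral gives 205 − 45 = 160; no collateral gives 130 − 0 = 130. No deviation. ✓
  Subprime: no collateral gives 130 − 0 = 130; collateral gives 205 − 124 = 81. No deviation. ✓
Both hold — the creditworthy type sends collateral.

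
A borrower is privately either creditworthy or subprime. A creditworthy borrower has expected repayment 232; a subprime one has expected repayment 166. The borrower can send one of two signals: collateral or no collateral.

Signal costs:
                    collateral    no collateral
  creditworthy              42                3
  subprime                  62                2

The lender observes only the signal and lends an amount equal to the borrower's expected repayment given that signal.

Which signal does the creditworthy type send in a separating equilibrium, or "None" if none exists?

None

Try creditworthy → collateral, subprime → no collateral:
  Under separation the lender infers type exactly: collateral → creditworthy (pays 232), no collateral → subprime (pays 166).
  Creditworthy: collateral gives 232 − 42 = 190; no collateral gives 166 − 3 = 163. No deviation. ✓
  Subprime: no collateral gives 166 − 2 = 164; collateral gives 232 − 62 = 170. Would deviate. ✗
Try creditworthy → no collateral, subprime → collateral:
  Under separation the lender infers type exactly: no collateral → creditworthy (pays 232), collateral → subprime (pays 166).
  Creditworthy: no collateral gives 232 − 3 = 229; collateral gives 166 − 42 = 124. No deviation. ✓
  Subprime: collateral gives 166 − 62 = 104; no collateral gives 232 − 2 = 230. Would deviate. ✗
Neither assignment is incentive-compatible.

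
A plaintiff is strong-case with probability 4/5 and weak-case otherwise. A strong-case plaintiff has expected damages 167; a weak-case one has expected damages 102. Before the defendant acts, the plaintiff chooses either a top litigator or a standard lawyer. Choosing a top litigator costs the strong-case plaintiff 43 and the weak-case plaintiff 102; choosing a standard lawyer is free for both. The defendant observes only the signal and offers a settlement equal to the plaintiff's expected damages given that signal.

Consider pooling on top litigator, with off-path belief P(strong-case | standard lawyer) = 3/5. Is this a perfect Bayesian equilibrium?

At the pooled signal (top litigator) the defendant holds the prior 4/5 and pays 4/5·167 + 1/5·102 = 154. Off-path (standard lawyer) belief 3/5 gives 3/5·167 + 2/5·102 = 141.
Strong-case: top litigator gives 154 − 43 = 111; standard lawyer gives 141 − 0 = 141. Deviates. ✗
Weak-case: top litigator gives 154 − 102 = 52; standard lawyer gives 141 − 0 = 141. Deviates. ✗

No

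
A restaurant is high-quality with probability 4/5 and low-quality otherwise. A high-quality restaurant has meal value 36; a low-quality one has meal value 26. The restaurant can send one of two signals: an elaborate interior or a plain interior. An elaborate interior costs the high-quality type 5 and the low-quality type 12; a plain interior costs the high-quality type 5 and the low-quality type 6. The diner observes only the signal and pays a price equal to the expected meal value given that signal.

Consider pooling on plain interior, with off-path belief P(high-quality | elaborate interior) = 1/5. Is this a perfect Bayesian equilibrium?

Yes

On the equilibrium path (plain interior) the diner holds the prior 4/5 and pays 4/5·36 + 1/5·26 = 34. Off-path (elaborate interior) belief 1/5 gives 1/5·36 + 4/5·26 = 28.
High-quality: plain interior gives 34 − 5 = 29; elaborate interior gives 28 − 5 = 23. Stays. ✓
Low-quality: plain interior gives 34 − 6 = 28; elaborate interior gives 28 − 12 = 16. Stays. ✓
Beliefs are Bayes-consistent on-path and both types best-respond.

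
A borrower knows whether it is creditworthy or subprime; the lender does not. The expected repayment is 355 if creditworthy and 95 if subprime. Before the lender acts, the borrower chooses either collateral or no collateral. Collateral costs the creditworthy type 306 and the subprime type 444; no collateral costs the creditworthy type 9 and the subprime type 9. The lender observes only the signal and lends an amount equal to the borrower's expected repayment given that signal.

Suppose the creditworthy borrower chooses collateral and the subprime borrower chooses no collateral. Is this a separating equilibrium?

Under separation the lender infers type exactly: collateral → creditworthy (pays 355), no collateral → subprime (pays 95).
Creditworthy: collateral gives 355 − 306 = 49; no collateral gives 95 − 9 = 86. Would deviate. ✗
Subprime: no collateral gives 95 − 9 = 86; collateral gives 355 − 444 = -89. No deviation. ✓

No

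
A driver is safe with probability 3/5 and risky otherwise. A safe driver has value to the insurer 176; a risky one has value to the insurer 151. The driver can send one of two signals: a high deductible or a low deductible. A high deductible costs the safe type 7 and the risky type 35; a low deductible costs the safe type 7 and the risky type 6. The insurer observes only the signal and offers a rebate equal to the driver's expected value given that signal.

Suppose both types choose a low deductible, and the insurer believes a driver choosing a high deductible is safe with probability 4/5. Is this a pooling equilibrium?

No

At the pooled signal (low deductible) the insurer holds the prior 3/5 and pays 3/5·176 + 2/5·151 = 166. Off-path (high deductible) belief 4/5 gives 4/5·176 + 1/5·151 = 171.
Safe: low deductible gives 166 − 7 = 159; high deductible gives 171 − 7 = 164. Deviates. ✗
Risky: low deductible gives 166 − 6 = 160; high deductible gives 171 − 35 = 136. Stays. ✓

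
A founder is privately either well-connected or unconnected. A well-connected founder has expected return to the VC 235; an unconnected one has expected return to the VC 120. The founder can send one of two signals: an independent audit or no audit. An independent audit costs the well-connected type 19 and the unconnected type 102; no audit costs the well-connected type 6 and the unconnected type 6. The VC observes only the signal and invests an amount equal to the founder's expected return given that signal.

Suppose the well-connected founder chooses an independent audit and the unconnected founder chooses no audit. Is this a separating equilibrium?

No

If types separate, audit earns payment 235 and no audit earns 120.
Well-connected: audit gives 235 − 19 = 216; no audit gives 120 − 6 = 114. No deviation. ✓
Unconnected: no audit gives 120 − 6 = 114; audit gives 235 − 102 = 133. Would deviate. ✗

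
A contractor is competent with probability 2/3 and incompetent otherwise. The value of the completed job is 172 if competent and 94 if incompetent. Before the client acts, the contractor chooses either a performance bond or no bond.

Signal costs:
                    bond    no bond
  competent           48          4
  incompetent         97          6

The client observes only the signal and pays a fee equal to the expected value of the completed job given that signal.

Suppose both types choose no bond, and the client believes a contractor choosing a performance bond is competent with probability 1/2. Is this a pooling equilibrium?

At the pooled signal (no bond) the client holds the prior 2/3 and pays 2/3·172 + 1/3·94 = 146. Off-path (bond) belief 1/2 gives 1/2·172 + 1/2·94 = 133.
Competent: no bond gives 146 − 4 = 142; bond gives 133 − 48 = 85. Stays. ✓
Incompetent: no bond gives 146 − 6 = 140; bond gives 133 − 97 = 36. Stays. ✓

Yes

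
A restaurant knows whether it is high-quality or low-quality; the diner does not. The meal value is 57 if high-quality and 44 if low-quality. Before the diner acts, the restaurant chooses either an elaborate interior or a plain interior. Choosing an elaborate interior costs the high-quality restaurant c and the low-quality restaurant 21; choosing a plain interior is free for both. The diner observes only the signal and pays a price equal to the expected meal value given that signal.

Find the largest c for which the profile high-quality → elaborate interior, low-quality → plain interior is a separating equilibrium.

13

Under separation: elaborate interior → high-quality (pays 57); plain interior → low-quality (pays 44).
Low-quality: 44 − 0 = 44 ≥ 57 − 21 = 36. Holds regardless of c. ✓
High-quality: 57 − c ≥ 44 − 0, so c ≤ 57 − 44 = 13.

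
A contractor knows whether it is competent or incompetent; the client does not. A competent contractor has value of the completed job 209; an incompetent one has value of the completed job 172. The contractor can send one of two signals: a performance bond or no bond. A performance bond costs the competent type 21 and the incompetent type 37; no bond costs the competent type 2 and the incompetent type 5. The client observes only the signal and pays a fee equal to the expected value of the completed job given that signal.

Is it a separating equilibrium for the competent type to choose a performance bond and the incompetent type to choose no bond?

No

If types separate, bond earns payment 209 and no bond earns 172.
Competent: bond gives 209 − 21 = 188; no bond gives 172 − 2 = 170. No deviation. ✓
Incompetent: no bond gives 172 − 5 = 167; bond gives 209 − 37 = 172. Would deviate. ✗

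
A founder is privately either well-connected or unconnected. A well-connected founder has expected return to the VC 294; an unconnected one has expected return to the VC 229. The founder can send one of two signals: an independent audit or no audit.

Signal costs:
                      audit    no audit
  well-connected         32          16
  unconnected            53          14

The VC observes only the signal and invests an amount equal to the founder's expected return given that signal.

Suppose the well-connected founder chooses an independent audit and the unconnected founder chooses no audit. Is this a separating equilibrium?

No

Under separation the VC infers type exactly: audit → well-connected (pays 294), no audit → unconnected (pays 229).
Well-connected: audit gives 294 − 32 = 262; no audit gives 229 − 16 = 213. No deviation. ✓
Unconnected: no audit gives 229 − 14 = 215; audit gives 294 − 53 = 241. Would deviate. ✗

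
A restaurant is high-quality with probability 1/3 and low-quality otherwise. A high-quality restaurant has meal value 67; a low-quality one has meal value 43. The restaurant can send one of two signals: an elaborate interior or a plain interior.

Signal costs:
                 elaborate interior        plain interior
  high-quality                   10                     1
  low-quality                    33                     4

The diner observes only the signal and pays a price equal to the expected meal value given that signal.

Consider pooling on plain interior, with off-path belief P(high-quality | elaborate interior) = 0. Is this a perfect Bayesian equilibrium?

At the pooled signal (plain interior) the diner holds the prior 1/3 and pays 1/3·67 + 2/3·43 = 51. Off-path (elaborate interior) belief 0 gives 0·67 + 1·43 = 43.
High-quality: plain interior gives 51 − 1 = 50; elaborate interior gives 43 − 10 = 33. Stays. ✓
Low-quality: plain interior gives 51 − 4 = 47; elaborate interior gives 43 − 33 = 10. Stays. ✓

Yes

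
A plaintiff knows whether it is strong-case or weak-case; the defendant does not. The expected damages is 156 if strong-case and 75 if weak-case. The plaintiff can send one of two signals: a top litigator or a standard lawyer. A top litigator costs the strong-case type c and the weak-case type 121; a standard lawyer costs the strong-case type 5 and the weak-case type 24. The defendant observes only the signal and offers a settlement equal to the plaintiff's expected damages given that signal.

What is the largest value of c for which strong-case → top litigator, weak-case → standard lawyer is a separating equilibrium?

Under separation: top litigator → strong-case (pays 156); standard lawyer → weak-case (pays 75).
Weak-case: 75 − 24 = 51 ≥ 156 − 121 = 35. Holds regardless of c. ✓
Strong-case: 156 − c ≥ 75 − 5, so c ≤ 156 − 70 = 86.

86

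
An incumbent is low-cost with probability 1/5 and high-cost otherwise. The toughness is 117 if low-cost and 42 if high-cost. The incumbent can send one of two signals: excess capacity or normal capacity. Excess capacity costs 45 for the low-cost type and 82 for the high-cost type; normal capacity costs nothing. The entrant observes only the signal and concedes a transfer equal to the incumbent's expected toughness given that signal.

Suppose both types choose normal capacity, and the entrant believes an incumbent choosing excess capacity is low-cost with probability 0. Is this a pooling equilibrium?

Yes

At the pooled signal (normal capacity) the entrant holds the prior 1/5 and pays 1/5·117 + 4/5·42 = 57. Off-path (excess capacity) belief 0 gives 0·117 + 1·42 = 42.
Low-cost: normal capacity gives 57 − 0 = 57; excess capacity gives 42 − 45 = -3. Stays. ✓
High-cost: normal capacity gives 57 − 0 = 57; excess capacity gives 42 − 82 = -40. Stays. ✓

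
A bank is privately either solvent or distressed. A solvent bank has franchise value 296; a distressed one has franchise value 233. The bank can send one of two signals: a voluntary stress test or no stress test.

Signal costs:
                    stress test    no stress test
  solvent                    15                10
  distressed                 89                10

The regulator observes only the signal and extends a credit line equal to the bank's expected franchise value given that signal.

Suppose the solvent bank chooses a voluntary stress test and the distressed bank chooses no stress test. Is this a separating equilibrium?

Yes

If types separate, stress test earns payment 296 and no stress test earns 233.
Solvent: stress test gives 296 − 15 = 281; no stress test gives 233 − 10 = 223. No deviation. ✓
Distressed: no stress test gives 233 − 10 = 223; stress test gives 296 − 89 = 207. No deviation. ✓
Both incentive constraints hold.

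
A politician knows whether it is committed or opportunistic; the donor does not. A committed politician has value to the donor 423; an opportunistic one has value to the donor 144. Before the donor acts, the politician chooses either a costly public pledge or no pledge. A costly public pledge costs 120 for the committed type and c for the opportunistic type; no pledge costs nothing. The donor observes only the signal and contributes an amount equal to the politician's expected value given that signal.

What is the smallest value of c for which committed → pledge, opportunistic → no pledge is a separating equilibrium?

Under separation: pledge → committed (pays 423); no pledge → opportunistic (pays 144).
Committed: 423 − 120 = 303 ≥ 144 − 0 = 144. Holds regardless of c. ✓
Opportunistic: 144 − 0 ≥ 423 − c, so c ≥ 423 − 144 = 279.

279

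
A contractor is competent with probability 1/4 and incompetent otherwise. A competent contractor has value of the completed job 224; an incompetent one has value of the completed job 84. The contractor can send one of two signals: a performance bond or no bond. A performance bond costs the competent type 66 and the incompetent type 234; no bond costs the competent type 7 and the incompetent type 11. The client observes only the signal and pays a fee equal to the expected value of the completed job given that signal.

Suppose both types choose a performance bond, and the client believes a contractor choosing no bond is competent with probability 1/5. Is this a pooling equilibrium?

At the pooled signal (bond) the client holds the prior 1/4 and pays 1/4·224 + 3/4·84 = 119. Off-path (no bond) belief 1/5 gives 1/5·224 + 4/5·84 = 112.
Competent: bond gives 119 − 66 = 53; no bond gives 112 − 7 = 105. Deviates. ✗
Incompetent: bond gives 119 − 234 = -115; no bond gives 112 − 11 = 101. Deviates. ✗

No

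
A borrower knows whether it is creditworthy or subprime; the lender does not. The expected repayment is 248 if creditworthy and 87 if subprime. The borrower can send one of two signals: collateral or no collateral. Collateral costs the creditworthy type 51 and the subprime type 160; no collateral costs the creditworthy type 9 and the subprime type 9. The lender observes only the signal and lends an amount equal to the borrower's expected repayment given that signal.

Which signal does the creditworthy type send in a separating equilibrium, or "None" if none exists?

Try creditworthy → collateral, subprime → no collateral:
  If types separate, collateral earns payment 248 and no collateral earns 87.
  Creditworthy: collateral gives 248 − 51 = 197; no collateral gives 87 − 9 = 78. No deviation. ✓
  Subprime: no collateral gives 87 − 9 = 78; collateral gives 248 − 160 = 88. Would deviate. ✗
Try creditworthy → no collateral, subprime → collateral:
  If types separate, no collateral earns payment 248 and collateral earns 87.
  Creditworthy: no collateral gives 248 − 9 = 239; collateral gives 87 − 51 = 36. No deviation. ✓
  Subprime: collateral gives 87 − 160 = -73; no collateral gives 248 − 9 = 239. Would deviate. ✗
Neither assignment is incentive-compatible.

None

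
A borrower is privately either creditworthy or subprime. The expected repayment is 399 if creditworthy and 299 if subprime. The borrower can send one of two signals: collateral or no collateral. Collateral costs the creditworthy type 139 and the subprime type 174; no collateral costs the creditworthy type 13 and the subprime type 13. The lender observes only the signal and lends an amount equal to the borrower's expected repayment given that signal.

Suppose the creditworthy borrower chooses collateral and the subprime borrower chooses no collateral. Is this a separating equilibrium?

No

Under separation the lender infers type exactly: collateral → creditworthy (pays 399), no collateral → subprime (pays 299).
Creditworthy: collateral gives 399 − 139 = 260; no collateral gives 299 − 13 = 286. Would deviate. ✗
Subprime: no collateral gives 299 − 13 = 286; collateral gives 399 − 174 = 225. No deviation. ✓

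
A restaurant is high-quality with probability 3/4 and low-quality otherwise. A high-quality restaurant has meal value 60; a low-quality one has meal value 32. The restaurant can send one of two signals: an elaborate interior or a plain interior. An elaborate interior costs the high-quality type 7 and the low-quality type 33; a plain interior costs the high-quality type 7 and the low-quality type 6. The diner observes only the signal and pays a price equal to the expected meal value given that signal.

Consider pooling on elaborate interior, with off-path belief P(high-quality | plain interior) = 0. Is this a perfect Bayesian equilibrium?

No

At the pooled signal (elaborate interior) the diner holds the prior 3/4 and pays 3/4·60 + 1/4·32 = 53. Off-path (plain interior) belief 0 gives 0·60 + 1·32 = 32.
High-quality: elaborate interior gives 53 − 7 = 46; plain interior gives 32 − 7 = 25. Stays. ✓
Low-quality: elaborate interior gives 53 − 33 = 20; plain interior gives 32 − 6 = 26. Deviates. ✗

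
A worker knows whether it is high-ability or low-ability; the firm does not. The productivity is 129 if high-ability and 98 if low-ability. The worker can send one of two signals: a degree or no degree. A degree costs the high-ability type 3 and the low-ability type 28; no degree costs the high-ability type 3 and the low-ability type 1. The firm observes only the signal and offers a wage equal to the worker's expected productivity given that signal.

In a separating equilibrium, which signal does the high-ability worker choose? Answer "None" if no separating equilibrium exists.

Try high-ability → degree, low-ability → no degree:
  If types separate, degree earns payment 129 and no degree earns 98.
  High-ability: degree gives 129 − 3 = 126; no degree gives 98 − 3 = 95. No deviation. ✓
  Low-ability: no degree gives 98 − 1 = 97; degree gives 129 − 28 = 101. Would deviate. ✗
Try high-ability → no degree, low-ability → degree:
  If types separate, no degree earns payment 129 and degree earns 98.
  High-ability: no degree gives 129 − 3 = 126; degree gives 98 − 3 = 95. No deviation. ✓
  Low-ability: degree gives 98 − 28 = 70; no degree gives 129 − 1 = 128. Would deviate. ✗
Neither assignment is incentive-compatible.

None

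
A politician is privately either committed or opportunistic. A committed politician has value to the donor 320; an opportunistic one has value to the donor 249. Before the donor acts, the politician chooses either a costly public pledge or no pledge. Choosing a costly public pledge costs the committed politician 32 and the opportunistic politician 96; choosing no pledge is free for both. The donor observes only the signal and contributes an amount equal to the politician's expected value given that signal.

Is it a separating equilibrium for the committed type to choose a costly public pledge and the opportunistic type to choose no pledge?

Yes

If types separate, pledge earns payment 320 and no pledge earns 249.
Committed: pledge gives 320 − 32 = 288; no pledge gives 249 − 0 = 249. No deviation. ✓
Opportunistic: no pledge gives 249 − 0 = 249; pledge gives 320 − 96 = 224. No deviation. ✓
Both incentive constraints hold.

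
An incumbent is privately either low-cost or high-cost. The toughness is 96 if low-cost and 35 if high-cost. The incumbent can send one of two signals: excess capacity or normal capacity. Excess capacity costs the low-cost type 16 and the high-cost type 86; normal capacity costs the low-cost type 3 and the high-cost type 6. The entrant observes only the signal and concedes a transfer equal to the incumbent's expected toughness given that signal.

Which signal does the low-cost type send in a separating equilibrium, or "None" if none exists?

excess capacity

Try low-cost → excess capacity, high-cost → normal capacity:
  If types separate, excess capacity earns payment 96 and normal capacity earns 35.
  Low-cost: excess capacity gives 96 − 16 = 80; normal capacity gives 35 − 3 = 32. No deviation. ✓
  High-cost: normal capacity gives 35 − 6 = 29; excess capacity gives 96 − 86 = 10. No deviation. ✓
Both hold — the low-cost type sends excess capacity.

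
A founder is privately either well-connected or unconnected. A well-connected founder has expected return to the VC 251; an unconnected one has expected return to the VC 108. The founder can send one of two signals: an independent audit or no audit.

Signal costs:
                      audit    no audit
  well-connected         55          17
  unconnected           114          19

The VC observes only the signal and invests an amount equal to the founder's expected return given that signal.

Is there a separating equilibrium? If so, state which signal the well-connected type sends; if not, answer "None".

Try well-connected → audit, unconnected → no audit:
  Under separation the VC infers type exactly: audit → well-connected (pays 251), no audit → unconnected (pays 108).
  Well-connected: audit gives 251 − 55 = 196; no audit gives 108 − 17 = 91. No deviation. ✓
  Unconnected: no audit gives 108 − 19 = 89; audit gives 251 − 114 = 137. Would deviate. ✗
Try well-connected → no audit, unconnected → audit:
  Under separation the VC infers type exactly: no audit → well-connected (pays 251), audit → unconnected (pays 108).
  Well-connected: no audit gives 251 − 17 = 234; audit gives 108 − 55 = 53. No deviation. ✓
  Unconnected: audit gives 108 − 114 = -6; no audit gives 251 − 19 = 232. Would deviate. ✗
Neither assignment is incentive-compatible.

None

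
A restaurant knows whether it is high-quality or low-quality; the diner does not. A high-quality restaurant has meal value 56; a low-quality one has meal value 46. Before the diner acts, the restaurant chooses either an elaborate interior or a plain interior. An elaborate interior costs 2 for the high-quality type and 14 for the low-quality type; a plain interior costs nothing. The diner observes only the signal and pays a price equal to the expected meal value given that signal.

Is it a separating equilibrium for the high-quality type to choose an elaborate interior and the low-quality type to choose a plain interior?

If types separate, elaborate interior earns payment 56 and plain interior earns 46.
High-quality: elaborate interior gives 56 − 2 = 54; plain interior gives 46 − 0 = 46. No deviation. ✓
Low-quality: plain interior gives 46 − 0 = 46; elaborate interior gives 56 − 14 = 42. No deviation. ✓
Neither type gains from mimicking the other.

Yes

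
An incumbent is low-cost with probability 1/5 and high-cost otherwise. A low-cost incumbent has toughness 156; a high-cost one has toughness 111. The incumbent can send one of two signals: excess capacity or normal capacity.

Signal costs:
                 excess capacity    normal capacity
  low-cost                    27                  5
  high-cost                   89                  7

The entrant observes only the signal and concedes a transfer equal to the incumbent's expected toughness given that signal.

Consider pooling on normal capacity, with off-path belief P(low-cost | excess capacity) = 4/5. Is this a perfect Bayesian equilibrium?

At the pooled signal (normal capacity) the entrant holds the prior 1/5 and pays 1/5·156 + 4/5·111 = 120. Off-path (excess capacity) belief 4/5 gives 4/5·156 + 1/5·111 = 147.
Low-cost: normal capacity gives 120 − 5 = 115; excess capacity gives 147 − 27 = 120. Deviates. ✗
High-cost: normal capacity gives 120 − 7 = 113; excess capacity gives 147 − 89 = 58. Stays. ✓

No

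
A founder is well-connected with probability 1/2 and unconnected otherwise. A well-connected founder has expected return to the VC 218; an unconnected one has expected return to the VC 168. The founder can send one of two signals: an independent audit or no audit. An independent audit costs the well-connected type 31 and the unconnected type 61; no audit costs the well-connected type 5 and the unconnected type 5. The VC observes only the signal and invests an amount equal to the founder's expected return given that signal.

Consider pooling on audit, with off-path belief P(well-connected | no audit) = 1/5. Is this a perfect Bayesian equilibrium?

On the equilibrium path (audit) the VC holds the prior 1/2 and pays 1/2·218 + 1/2·168 = 193. Off-path (no audit) belief 1/5 gives 1/5·218 + 4/5·168 = 178.
Well-connected: audit gives 193 − 31 = 162; no audit gives 178 − 5 = 173. Deviates. ✗
Unconnected: audit gives 193 − 61 = 132; no audit gives 178 − 5 = 173. Deviates. ✗

No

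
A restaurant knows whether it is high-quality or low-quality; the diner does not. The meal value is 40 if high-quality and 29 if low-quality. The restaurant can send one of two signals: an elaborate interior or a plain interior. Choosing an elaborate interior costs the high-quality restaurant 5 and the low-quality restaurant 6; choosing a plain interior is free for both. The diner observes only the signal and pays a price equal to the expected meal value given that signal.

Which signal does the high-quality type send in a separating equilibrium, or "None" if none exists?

None

Try high-quality → elaborate interior, low-quality → plain interior:
  If types separate, elaborate interior earns payment 40 and plain interior earns 29.
  High-quality: elaborate interior gives 40 − 5 = 35; plain interior gives 29 − 0 = 29. No deviation. ✓
  Low-quality: plain interior gives 29 − 0 = 29; elaborate interior gives 40 − 6 = 34. Would deviate. ✗
Try high-quality → plain interior, low-quality → elaborate interior:
  If types separate, plain interior earns payment 40 and elaborate interior earns 29.
  High-quality: plain interior gives 40 − 0 = 40; elaborate interior gives 29 − 5 = 24. No deviation. ✓
  Low-quality: elaborate interior gives 29 − 6 = 23; plain interior gives 40 − 0 = 40. Would deviate. ✗
Neither assignment is incentive-compatible.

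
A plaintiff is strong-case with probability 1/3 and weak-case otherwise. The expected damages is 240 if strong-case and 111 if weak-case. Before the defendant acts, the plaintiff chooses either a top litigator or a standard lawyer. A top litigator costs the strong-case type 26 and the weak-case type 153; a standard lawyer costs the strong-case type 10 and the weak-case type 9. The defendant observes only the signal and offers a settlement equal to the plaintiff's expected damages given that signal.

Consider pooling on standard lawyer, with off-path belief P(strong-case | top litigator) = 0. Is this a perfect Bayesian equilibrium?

Yes

On the equilibrium path (standard lawyer) the defendant holds the prior 1/3 and pays 1/3·240 + 2/3·111 = 154. Off-path (top litigator) belief 0 gives 0·240 + 1·111 = 111.
Strong-case: standard lawyer gives 154 − 10 = 144; top litigator gives 111 − 26 = 85. Stays. ✓
Weak-case: standard lawyer gives 154 − 9 = 145; top litigator gives 111 − 153 = -42. Stays. ✓
Beliefs are Bayes-consistent on-path and both types best-respond.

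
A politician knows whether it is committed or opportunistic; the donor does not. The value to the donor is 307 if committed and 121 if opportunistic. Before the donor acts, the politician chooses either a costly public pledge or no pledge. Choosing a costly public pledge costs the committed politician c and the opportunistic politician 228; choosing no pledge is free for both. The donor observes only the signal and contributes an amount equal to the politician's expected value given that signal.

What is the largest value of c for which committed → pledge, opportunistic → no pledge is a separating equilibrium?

186

Under separation: pledge → committed (pays 307); no pledge → opportunistic (pays 121).
Opportunistic: 121 − 0 = 121 ≥ 307 − 228 = 79. Holds regardless of c. ✓
Committed: 307 − c ≥ 121 − 0, so c ≤ 307 − 121 = 186.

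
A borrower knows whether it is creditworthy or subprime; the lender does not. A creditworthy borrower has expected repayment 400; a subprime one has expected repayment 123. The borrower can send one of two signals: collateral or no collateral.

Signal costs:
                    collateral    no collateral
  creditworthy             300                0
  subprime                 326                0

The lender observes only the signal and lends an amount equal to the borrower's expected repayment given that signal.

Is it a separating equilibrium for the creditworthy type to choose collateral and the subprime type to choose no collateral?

Under separation the lender infers type exactly: collateral → creditworthy (pays 400), no collateral → subprime (pays 123).
Creditworthy: collateral gives 400 − 300 = 100; no collateral gives 123 − 0 = 123. Would deviate. ✗
Subprime: no collateral gives 123 − 0 = 123; collateral gives 400 − 326 = 74. No deviation. ✓

No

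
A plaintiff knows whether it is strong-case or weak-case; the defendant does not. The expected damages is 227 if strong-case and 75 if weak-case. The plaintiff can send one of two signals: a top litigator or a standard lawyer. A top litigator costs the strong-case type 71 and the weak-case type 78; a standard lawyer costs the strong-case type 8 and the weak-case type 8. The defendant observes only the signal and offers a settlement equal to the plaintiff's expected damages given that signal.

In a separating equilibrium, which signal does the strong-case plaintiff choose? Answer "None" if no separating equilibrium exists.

Try strong-case → top litigator, weak-case → standard lawyer:
  Under separation the defendant infers type exactly: top litigator → strong-case (pays 227), standard lawyer → weak-case (pays 75).
  Strong-case: top litigator gives 227 − 71 = 156; standard lawyer gives 75 − 8 = 67. No deviation. ✓
  Weak-case: standard lawyer gives 75 − 8 = 67; top litigator gives 227 − 78 = 149. Would deviate. ✗
Try strong-case → standard lawyer, weak-case → top litigator:
  Under separation the defendant infers type exactly: standard lawyer → strong-case (pays 227), top litigator → weak-case (pays 75).
  Strong-case: standard lawyer gives 227 − 8 = 219; top litigator gives 75 − 71 = 4. No deviation. ✓
  Weak-case: top litigator gives 75 − 78 = -3; standard lawyer gives 227 − 8 = 219. Would deviate. ✗
Neither assignment is incentive-compatible.

None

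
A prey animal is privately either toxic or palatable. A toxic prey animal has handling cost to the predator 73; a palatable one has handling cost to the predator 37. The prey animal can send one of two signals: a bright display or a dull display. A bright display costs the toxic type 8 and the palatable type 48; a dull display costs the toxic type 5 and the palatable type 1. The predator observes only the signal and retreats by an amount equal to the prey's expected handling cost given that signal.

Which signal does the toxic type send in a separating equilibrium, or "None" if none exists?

bright display

Try toxic → bright display, palatable → dull display:
  If types separate, bright display earns payment 73 and dull display earns 37.
  Toxic: bright display gives 73 − 8 = 65; dull display gives 37 − 5 = 32. No deviation. ✓
  Palatable: dull display gives 37 − 1 = 36; bright display gives 73 − 48 = 25. No deviation. ✓
Both hold — the toxic type sends bright display.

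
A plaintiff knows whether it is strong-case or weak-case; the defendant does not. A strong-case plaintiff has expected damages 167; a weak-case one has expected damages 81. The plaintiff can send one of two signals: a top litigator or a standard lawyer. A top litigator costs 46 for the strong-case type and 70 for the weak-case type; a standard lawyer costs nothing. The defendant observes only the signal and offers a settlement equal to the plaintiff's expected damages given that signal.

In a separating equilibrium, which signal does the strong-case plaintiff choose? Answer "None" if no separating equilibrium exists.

Try strong-case → top litigator, weak-case → standard lawyer:
  If types separate, top litigator earns payment 167 and standard lawyer earns 81.
  Strong-case: top litigator gives 167 − 46 = 121; standard lawyer gives 81 − 0 = 81. No deviation. ✓
  Weak-case: standard lawyer gives 81 − 0 = 81; top litigator gives 167 − 70 = 97. Would deviate. ✗
Try strong-case → standard lawyer, weak-case → top litigator:
  If types separate, standard lawyer earns payment 167 and top litigator earns 81.
  Strong-case: standard lawyer gives 167 − 0 = 167; top litigator gives 81 − 46 = 35. No deviation. ✓
  Weak-case: top litigator gives 81 − 70 = 11; standard lawyer gives 167 − 0 = 167. Would deviate. ✗
Neither assignment is incentive-compatible.

None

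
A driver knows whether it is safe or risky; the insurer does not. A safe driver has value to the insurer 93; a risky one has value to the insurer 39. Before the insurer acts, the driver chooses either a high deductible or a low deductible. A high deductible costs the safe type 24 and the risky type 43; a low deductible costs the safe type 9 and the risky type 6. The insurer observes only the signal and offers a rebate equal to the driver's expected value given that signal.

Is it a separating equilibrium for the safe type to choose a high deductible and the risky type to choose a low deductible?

If types separate, high deductible earns payment 93 and low deductible earns 39.
Safe: high deductible gives 93 − 24 = 69; low deductible gives 39 − 9 = 30. No deviation. ✓
Risky: low deductible gives 39 − 6 = 33; high deductible gives 93 − 43 = 50. Would deviate. ✗

No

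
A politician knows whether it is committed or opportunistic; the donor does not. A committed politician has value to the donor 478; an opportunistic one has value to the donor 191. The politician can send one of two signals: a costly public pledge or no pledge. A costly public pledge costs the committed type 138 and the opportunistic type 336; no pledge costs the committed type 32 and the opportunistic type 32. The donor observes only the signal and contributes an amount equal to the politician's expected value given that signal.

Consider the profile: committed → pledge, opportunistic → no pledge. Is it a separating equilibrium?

If types separate, pledge earns payment 478 and no pledge earns 191.
Committed: pledge gives 478 − 138 = 340; no pledge gives 191 − 32 = 159. No deviation. ✓
Opportunistic: no pledge gives 191 − 32 = 159; pledge gives 478 − 336 = 142. No deviation. ✓
Both incentive constraints hold.

Yes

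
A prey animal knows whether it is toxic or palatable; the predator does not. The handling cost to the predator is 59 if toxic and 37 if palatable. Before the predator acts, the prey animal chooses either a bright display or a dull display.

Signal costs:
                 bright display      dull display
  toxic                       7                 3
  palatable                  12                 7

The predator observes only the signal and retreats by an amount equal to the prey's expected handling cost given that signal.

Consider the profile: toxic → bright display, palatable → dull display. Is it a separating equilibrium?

If types separate, bright display earns payment 59 and dull display earns 37.
Toxic: bright display gives 59 − 7 = 52; dull display gives 37 − 3 = 34. No deviation. ✓
Palatable: dull display gives 37 − 7 = 30; bright display gives 59 − 12 = 47. Would deviate. ✗

No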